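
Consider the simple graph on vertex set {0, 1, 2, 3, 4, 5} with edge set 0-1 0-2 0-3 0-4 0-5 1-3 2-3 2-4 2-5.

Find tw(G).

2

A width-2 tree decomposition is:
Bags: B1 = {0, 2, 3}  B2 = {0, 2, 4}  B3 = {0, 1, 3}  B4 = {0, 2, 5}
Tree: B1–B2, B1–B3, B2–B4
Every bag has size at most 3, so the width is 3 − 1 = 2 and tw(G) ≤ 2. On the other hand G contains the 3-clique {0, 1, 3}. A clique must lie in a single bag of any decomposition, so no decomposition can have width below 2. Therefore the treewidth is 2.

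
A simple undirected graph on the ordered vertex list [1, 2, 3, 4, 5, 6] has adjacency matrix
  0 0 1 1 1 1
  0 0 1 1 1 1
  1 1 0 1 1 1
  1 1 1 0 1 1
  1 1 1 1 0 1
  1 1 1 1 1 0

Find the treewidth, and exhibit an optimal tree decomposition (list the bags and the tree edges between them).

The largest bag has 5 vertices, giving width 4; this decomposition certifies tw(G) ≤ 4. Conversely, {1, 3, 4, 5, 6} is a clique of size 5, and the vertices of any clique must share a bag in every tree decomposition; so some bag has ≥ 5 vertices and tw(G) ≥ 4. Therefore the treewidth is 4.

Treewidth 4.
One optimal decomposition is:
Bags: B1 = {2, 3, 4, 5, 6}  B2 = {1, 3, 4, 5, 6}
Tree: B1–B2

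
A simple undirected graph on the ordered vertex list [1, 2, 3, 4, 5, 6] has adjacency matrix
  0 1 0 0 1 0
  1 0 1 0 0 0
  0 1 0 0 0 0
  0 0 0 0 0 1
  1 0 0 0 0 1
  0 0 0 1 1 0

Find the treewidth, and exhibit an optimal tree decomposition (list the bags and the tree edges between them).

Treewidth 1.
One optimal decomposition is:
Bags: B1 = {4, 6}  B2 = {5, 6}  B3 = {1, 5}  B4 = {1, 2}  B5 = {2, 3}
Tree: B1–B2, B2–B3, B3–B4, B4–B5

Each bag holds 2 vertices, so the decomposition has width 1, which upper-bounds the treewidth. Since G has at least one edge (e.g. 4–6), it is not an edgeless graph, so tw(G) ≥ 1. Combining the bounds, tw(G) = 1.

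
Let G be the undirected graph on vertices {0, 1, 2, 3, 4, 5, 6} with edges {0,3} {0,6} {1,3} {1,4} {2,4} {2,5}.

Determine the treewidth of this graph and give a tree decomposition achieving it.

Treewidth 1.
One such decomposition:
Bags: B1 = {2, 5}  B2 = {2, 4}  B3 = {1, 4}  B4 = {1, 3}  B5 = {0, 3}  B6 = {0, 6}
Tree: B1–B2, B2–B3, B3–B4, B4–B5, B5–B6

Every bag has size at most 2, so the width is 2 − 1 = 1 and tw(G) ≤ 1. Since G has at least one edge (e.g. 5–2), it is not an edgeless graph, so tw(G) ≥ 1. Hence tw(G) = 1 exactly.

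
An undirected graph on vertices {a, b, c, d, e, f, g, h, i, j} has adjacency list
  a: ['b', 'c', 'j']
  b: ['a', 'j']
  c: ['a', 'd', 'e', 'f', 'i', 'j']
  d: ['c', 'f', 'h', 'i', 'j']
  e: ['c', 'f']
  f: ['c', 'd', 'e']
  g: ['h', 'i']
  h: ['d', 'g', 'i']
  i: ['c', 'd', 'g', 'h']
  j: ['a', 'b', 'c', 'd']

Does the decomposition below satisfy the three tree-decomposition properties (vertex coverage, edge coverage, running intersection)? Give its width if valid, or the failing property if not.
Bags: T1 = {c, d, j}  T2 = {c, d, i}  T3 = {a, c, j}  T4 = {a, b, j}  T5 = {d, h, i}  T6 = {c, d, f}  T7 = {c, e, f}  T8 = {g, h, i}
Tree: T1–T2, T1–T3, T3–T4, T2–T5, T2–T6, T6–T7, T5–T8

Yes; width 2.

Every vertex of G appears in some bag (union = {a, b, c, d, e, f, g, h, i, j}); every edge is covered by a bag; and for each vertex v the set of bags containing v is connected in the bag tree. The decomposition is therefore valid. The largest bag has 3 vertices, so the width is 2.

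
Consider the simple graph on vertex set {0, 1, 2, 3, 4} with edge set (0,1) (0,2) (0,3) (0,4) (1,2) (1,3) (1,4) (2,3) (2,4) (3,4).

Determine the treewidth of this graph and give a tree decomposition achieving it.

Treewidth 4.
One optimal decomposition is:
Bags: B1 = {0, 1, 2, 3, 4}
Tree: (single bag)

With just one bag of size 5, the width is 5 − 1 = 4, so tw(G) ≤ 4. Conversely, {0, 1, 2, 3, 4} is a clique of size 5, and the vertices of any clique must share a bag in every tree decomposition; so some bag has ≥ 5 vertices and tw(G) ≥ 4. Therefore the treewidth is 4.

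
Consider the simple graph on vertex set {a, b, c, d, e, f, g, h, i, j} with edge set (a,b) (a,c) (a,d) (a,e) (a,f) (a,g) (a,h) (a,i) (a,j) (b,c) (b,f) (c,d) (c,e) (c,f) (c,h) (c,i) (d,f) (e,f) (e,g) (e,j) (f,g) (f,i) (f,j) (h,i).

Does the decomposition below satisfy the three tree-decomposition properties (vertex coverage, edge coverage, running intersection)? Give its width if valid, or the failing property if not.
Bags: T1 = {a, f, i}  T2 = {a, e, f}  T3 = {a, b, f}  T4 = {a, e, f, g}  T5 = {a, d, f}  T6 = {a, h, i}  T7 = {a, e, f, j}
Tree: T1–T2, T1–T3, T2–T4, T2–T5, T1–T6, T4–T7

A tree decomposition must satisfy three properties: every vertex lies in some bag; for every edge, both endpoints lie together in some bag; and for every vertex, the bags containing it form a connected subtree. Here vertex c appears in no bag, so the decomposition is invalid.

No — vertex c appears in no bag.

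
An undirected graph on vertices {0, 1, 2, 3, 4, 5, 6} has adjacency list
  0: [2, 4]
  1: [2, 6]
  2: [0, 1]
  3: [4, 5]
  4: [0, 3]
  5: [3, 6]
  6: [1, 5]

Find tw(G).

2

A width-2 tree decomposition is:
Bags: B1 = {3, 5, 6}  B2 = {1, 3, 6}  B3 = {1, 2, 3}  B4 = {0, 2, 3}  B5 = {0, 3, 4}
Tree: B1–B2, B2–B3, B3–B4, B4–B5
Every bag has size at most 3, so the width is 3 − 1 = 2 and tw(G) ≤ 2. The edges 3–5–6–1–2–0–4–3 form a cycle, so G is not a tree and its treewidth is at least 2. Hence tw(G) = 2 exactly.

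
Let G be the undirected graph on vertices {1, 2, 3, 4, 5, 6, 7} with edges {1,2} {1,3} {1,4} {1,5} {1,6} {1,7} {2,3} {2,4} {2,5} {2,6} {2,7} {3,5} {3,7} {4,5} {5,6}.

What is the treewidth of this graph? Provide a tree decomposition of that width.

Each bag holds 4 vertices, so the decomposition has width 3, which upper-bounds the treewidth. Conversely, {1, 2, 3, 5} is a clique of size 4, and the vertices of any clique must share a bag in every tree decomposition; so some bag has ≥ 4 vertices and tw(G) ≥ 3. The upper and lower bounds meet at 3, so that is the treewidth.

Treewidth 3.
One optimal decomposition is:
Bags: B1 = {1, 2, 3, 5}  B2 = {1, 2, 5, 6}  B3 = {1, 2, 4, 5}  B4 = {1, 2, 3, 7}
Tree: B1–B2, B1–B3, B1–B4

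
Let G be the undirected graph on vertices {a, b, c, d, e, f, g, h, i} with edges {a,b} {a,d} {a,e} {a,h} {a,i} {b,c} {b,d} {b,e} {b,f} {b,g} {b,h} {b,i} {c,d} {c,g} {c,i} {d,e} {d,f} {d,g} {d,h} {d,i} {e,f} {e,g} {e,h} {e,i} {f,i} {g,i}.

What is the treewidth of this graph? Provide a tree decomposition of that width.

Treewidth 4.
Bags: B1 = {b, d, e, f, i}  B2 = {b, d, e, g, i}  B3 = {b, c, d, g, i}  B4 = {a, b, d, e, i}  B5 = {a, b, d, e, h}
Tree: B1–B2, B2–B3, B2–B4, B4–B5

Each bag holds 5 vertices, so the decomposition has width 4, which upper-bounds the treewidth. On the other hand G contains the 5-clique {a, b, d, e, h}. A clique must lie in a single bag of any decomposition, so no decomposition can have width below 4. Hence tw(G) = 4 exactly.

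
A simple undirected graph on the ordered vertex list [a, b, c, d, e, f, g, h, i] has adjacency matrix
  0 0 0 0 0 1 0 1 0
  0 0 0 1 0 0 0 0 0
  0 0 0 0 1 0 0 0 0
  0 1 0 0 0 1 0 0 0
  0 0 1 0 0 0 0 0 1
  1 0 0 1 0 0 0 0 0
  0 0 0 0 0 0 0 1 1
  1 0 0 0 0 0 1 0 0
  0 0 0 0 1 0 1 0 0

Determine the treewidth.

A width-1 tree decomposition is:
Bags: B1 = {b, d}  B2 = {d, f}  B3 = {a, f}  B4 = {a, h}  B5 = {g, h}  B6 = {g, i}  B7 = {e, i}  B8 = {c, e}
Tree: B1–B2, B2–B3, B3–B4, B4–B5, B5–B6, B6–B7, B7–B8
The largest bag has 2 vertices, giving width 1; this decomposition certifies tw(G) ≤ 1. G has an edge, so its treewidth is at least 1. The upper and lower bounds meet at 1, so that is the treewidth.

1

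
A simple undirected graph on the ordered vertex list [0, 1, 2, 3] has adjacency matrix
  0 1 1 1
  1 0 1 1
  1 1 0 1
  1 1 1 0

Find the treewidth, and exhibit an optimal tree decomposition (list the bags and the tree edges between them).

Treewidth 3.
Bags: B1 = {0, 1, 2, 3}
Tree: (single bag)

With just one bag of size 4, the width is 4 − 1 = 3, so tw(G) ≤ 3. On the other hand G contains the 4-clique {0, 1, 2, 3}. A clique must lie in a single bag of any decomposition, so no decomposition can have width below 3. The upper and lower bounds meet at 3, so that is the treewidth.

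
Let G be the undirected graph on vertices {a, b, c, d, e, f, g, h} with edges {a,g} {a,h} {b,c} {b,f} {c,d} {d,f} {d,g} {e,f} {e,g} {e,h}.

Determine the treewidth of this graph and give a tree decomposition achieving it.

Each bag holds 3 vertices, so the decomposition has width 2, which upper-bounds the treewidth. Since h–a–g–e–h is a cycle in G, G is not acyclic. Forests are exactly the graphs of treewidth ≤ 1, so tw(G) ≥ 2. Therefore the treewidth is 2.

Treewidth 2.
One such decomposition:
Bags: B1 = {a, e, h}  B2 = {a, e, g}  B3 = {e, f, g}  B4 = {d, f, g}  B5 = {b, d, f}  B6 = {b, c, d}
Tree: B1–B2, B2–B3, B3–B4, B4–B5, B5–B6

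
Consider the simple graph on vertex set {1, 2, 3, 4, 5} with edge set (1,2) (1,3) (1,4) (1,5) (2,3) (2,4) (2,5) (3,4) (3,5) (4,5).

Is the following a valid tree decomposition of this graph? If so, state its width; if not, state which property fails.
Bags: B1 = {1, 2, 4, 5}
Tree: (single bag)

A tree decomposition must satisfy three properties: every vertex lies in some bag; for every edge, both endpoints lie together in some bag; and for every vertex, the bags containing it form a connected subtree. Here vertex 3 appears in no bag, so the decomposition is invalid.

No — vertex 3 appears in no bag.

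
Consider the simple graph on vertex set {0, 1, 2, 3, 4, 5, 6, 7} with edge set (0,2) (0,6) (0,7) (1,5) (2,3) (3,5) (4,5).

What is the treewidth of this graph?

1

A width-1 tree decomposition is:
Bags: B1 = {0, 2}  B2 = {2, 3}  B3 = {3, 5}  B4 = {1, 5}  B5 = {0, 7}  B6 = {4, 5}  B7 = {0, 6}
Tree: B1–B2, B2–B3, B3–B4, B1–B5, B3–B6, B5–B7
Every bag has size at most 2, so the width is 2 − 1 = 1 and tw(G) ≤ 1. G has an edge, so its treewidth is at least 1. Combining the bounds, tw(G) = 1.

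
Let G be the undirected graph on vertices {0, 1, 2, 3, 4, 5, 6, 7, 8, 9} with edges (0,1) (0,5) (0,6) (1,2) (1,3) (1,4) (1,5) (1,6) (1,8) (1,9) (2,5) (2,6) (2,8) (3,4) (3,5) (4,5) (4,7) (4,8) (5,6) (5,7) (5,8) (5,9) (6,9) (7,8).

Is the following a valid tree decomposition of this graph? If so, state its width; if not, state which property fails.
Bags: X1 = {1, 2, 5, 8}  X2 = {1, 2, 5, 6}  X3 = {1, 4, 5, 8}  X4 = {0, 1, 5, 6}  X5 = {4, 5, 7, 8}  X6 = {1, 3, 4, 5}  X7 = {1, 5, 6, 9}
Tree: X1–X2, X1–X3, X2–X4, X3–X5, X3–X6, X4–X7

Yes; width 3.

Every vertex of G appears in some bag (union = {0, 1, 2, 3, 4, 5, 6, 7, 8, 9}); every edge is covered by a bag; and for each vertex v the set of bags containing v is connected in the bag tree. The decomposition is therefore valid. The largest bag has 4 vertices, so the width is 3.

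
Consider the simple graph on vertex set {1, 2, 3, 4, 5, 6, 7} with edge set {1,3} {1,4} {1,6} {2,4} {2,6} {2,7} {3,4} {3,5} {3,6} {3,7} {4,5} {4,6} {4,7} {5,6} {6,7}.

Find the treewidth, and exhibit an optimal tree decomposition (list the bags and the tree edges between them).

Treewidth 3.
One optimal decomposition is:
Bags: B1 = {3, 4, 6, 7}  B2 = {1, 3, 4, 6}  B3 = {3, 4, 5, 6}  B4 = {2, 4, 6, 7}
Tree: B1–B2, B1–B3, B1–B4

Each bag holds 4 vertices, so the decomposition has width 3, which upper-bounds the treewidth. On the other hand G contains the 4-clique {2, 4, 6, 7}. A clique must lie in a single bag of any decomposition, so no decomposition can have width below 3. Combining the bounds, tw(G) = 3.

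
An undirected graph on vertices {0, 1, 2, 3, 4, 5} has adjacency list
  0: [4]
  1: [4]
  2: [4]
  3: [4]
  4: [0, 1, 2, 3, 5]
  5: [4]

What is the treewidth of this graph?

A width-1 tree decomposition is:
Bags: B1 = {0, 4}  B2 = {2, 4}  B3 = {4, 5}  B4 = {1, 4}  B5 = {3, 4}
Tree: B1–B2, B1–B3, B2–B4, B3–B5
Every bag has size at most 2, so the width is 2 − 1 = 1 and tw(G) ≤ 1. Since G has at least one edge (e.g. 4–0), it is not an edgeless graph, so tw(G) ≥ 1. Hence tw(G) = 1 exactly.

1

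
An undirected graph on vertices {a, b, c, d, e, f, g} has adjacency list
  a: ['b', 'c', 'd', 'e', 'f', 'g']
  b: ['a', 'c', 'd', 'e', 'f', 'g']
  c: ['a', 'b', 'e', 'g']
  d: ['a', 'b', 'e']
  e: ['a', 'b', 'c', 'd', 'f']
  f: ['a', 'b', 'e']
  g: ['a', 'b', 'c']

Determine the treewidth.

A width-3 tree decomposition is:
Bags: B1 = {a, b, c, e}  B2 = {a, b, e, f}  B3 = {a, b, d, e}  B4 = {a, b, c, g}
Tree: B1–B2, B1–B3, B1–B4
Each bag holds 4 vertices, so the decomposition has width 3, which upper-bounds the treewidth. For the lower bound, the 4 vertices {a, b, c, g} are pairwise adjacent, and any tree decomposition puts a clique entirely inside one bag — forcing width ≥ 3. Hence tw(G) = 3 exactly.

3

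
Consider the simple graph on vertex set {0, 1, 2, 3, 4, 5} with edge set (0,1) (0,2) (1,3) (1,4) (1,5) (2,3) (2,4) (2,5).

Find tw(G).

A width-2 tree decomposition is:
Bags: B1 = {1, 2, 5}  B2 = {1, 2, 4}  B3 = {1, 2, 3}  B4 = {0, 1, 2}
Tree: B1–B2, B2–B3, B3–B4
Each bag holds 3 vertices, so the decomposition has width 2, which upper-bounds the treewidth. For the lower bound, G contains the cycle 5–1–4–2–5, so G is not a forest; only forests have treewidth ≤ 1, hence tw(G) ≥ 2. Therefore the treewidth is 2.

2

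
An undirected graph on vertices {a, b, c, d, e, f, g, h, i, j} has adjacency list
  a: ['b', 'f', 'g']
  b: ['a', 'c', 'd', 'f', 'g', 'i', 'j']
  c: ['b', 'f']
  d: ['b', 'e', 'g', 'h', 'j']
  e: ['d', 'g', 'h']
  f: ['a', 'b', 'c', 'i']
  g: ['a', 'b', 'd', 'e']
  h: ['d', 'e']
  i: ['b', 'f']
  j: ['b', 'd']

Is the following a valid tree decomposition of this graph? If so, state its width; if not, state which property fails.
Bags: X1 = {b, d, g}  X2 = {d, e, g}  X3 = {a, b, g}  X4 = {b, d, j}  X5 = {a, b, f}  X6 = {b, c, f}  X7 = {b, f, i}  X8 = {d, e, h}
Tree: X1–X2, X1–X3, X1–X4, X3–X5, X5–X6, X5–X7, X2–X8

Checking the three conditions: (i) the bags cover all of {a, b, c, d, e, f, g, h, i, j}; (ii) for each edge, some bag contains both endpoints; (iii) the bags containing any fixed vertex form a subtree. All hold, so the decomposition is valid with width 3 − 1 = 2.

Yes; width 2.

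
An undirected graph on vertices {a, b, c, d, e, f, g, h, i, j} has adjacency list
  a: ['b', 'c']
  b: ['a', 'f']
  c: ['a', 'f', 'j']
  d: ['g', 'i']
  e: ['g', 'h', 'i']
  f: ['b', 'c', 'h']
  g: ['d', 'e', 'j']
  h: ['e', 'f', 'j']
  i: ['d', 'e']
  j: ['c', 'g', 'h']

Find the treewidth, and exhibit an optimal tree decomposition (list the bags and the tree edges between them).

Treewidth 2.
One such decomposition:
Bags: B1 = {a, b, f}  B2 = {a, c, f}  B3 = {c, f, h}  B4 = {c, h, j}  B5 = {e, h, j}  B6 = {e, g, j}  B7 = {e, g, i}  B8 = {d, g, i}
Tree: B1–B2, B2–B3, B3–B4, B4–B5, B5–B6, B6–B7, B7–B8

Each bag holds 3 vertices, so the decomposition has width 2, which upper-bounds the treewidth. For the lower bound, G contains the cycle b–a–c–f–b, so G is not a forest; only forests have treewidth ≤ 1, hence tw(G) ≥ 2. Hence tw(G) = 2 exactly.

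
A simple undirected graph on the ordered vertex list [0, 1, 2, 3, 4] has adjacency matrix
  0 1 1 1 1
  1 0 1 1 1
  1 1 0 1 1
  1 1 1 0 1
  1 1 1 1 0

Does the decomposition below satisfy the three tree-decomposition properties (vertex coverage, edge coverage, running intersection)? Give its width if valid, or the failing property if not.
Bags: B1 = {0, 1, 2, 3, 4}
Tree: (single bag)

Yes; width 4.

Vertex coverage: the bags together contain {0, 1, 2, 3, 4}, the full vertex set. Edge coverage: each edge of G has both endpoints in at least one bag. Running intersection: for every vertex, the bags containing it form a connected subtree. All three properties hold, so this is a valid tree decomposition of width max|bag| − 1 = 4, and hence tw(G) ≤ 4.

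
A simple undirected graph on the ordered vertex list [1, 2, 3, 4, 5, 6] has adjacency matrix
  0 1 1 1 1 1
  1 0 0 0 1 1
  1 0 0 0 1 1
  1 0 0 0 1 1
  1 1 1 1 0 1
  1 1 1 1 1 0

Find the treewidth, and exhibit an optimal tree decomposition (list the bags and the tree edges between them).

Treewidth 3.
One such decomposition:
Bags: B1 = {1, 4, 5, 6}  B2 = {1, 2, 5, 6}  B3 = {1, 3, 5, 6}
Tree: B1–B2, B2–B3

Every bag has size at most 4, so the width is 4 − 1 = 3 and tw(G) ≤ 3. Conversely, {1, 2, 5, 6} is a clique of size 4, and the vertices of any clique must share a bag in every tree decomposition; so some bag has ≥ 4 vertices and tw(G) ≥ 3. The upper and lower bounds meet at 3, so that is the treewidth.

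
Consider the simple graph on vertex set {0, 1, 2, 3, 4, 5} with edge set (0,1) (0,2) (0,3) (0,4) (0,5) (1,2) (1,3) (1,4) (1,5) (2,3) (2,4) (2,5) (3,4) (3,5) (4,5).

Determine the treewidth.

A width-5 tree decomposition is:
Bags: B1 = {0, 1, 2, 3, 4, 5}
Tree: (single bag)
A single bag containing all 6 vertices is trivially a valid decomposition of width 5. For the lower bound, the 6 vertices {0, 1, 2, 3, 4, 5} are pairwise adjacent, and any tree decomposition puts a clique entirely inside one bag — forcing width ≥ 5. Combining the bounds, tw(G) = 5.

5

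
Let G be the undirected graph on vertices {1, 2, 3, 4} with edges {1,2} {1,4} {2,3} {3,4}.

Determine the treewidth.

A width-2 tree decomposition is:
Bags: B1 = {1, 2, 3}  B2 = {1, 3, 4}
Tree: B1–B2
Each bag holds 3 vertices, so the decomposition has width 2, which upper-bounds the treewidth. The edges 3–2–1–4–3 form a cycle, so G is not a tree and its treewidth is at least 2. Combining the bounds, tw(G) = 2.

2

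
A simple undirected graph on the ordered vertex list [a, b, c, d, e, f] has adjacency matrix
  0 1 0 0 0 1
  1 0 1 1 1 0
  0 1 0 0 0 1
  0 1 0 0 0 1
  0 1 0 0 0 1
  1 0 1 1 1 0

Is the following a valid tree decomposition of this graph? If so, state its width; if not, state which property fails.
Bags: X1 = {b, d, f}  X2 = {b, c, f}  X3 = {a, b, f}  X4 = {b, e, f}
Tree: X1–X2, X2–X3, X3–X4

Every vertex of G appears in some bag (union = {a, b, c, d, e, f}); every edge is covered by a bag; and for each vertex v the set of bags containing v is connected in the bag tree. The decomposition is therefore valid. The largest bag has 3 vertices, so the width is 2.

Yes; width 2.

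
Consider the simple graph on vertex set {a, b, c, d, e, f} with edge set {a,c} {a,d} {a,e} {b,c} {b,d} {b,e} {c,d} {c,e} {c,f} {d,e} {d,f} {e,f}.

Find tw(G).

3

A width-3 tree decomposition is:
Bags: B1 = {b, c, d, e}  B2 = {c, d, e, f}  B3 = {a, c, d, e}
Tree: B1–B2, B1–B3
Every bag has size at most 4, so the width is 4 − 1 = 3 and tw(G) ≤ 3. Conversely, {a, c, d, e} is a clique of size 4, and the vertices of any clique must share a bag in every tree decomposition; so some bag has ≥ 4 vertices and tw(G) ≥ 3. Therefore the treewidth is 3.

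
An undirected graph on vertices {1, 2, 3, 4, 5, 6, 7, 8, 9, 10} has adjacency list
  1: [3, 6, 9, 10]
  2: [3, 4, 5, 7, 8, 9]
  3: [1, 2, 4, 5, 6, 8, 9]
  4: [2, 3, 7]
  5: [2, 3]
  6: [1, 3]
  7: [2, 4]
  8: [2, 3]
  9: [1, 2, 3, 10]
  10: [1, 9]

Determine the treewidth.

2

A width-2 tree decomposition is:
Bags: B1 = {2, 3, 9}  B2 = {2, 3, 4}  B3 = {1, 3, 9}  B4 = {1, 3, 6}  B5 = {2, 3, 8}  B6 = {2, 4, 7}  B7 = {2, 3, 5}  B8 = {1, 9, 10}
Tree: B1–B2, B1–B3, B3–B4, B2–B5, B2–B6, B2–B7, B3–B8
The largest bag has 3 vertices, giving width 2; this decomposition certifies tw(G) ≤ 2. For the lower bound, the 3 vertices {1, 9, 10} are pairwise adjacent, and any tree decomposition puts a clique entirely inside one bag — forcing width ≥ 2. Therefore the treewidth is 2.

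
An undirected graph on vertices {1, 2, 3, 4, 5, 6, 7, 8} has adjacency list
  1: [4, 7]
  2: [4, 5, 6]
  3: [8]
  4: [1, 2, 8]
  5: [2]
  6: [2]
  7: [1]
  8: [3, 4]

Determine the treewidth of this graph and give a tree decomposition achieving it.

Treewidth 1.
One optimal decomposition is:
Bags: B1 = {2, 4}  B2 = {1, 4}  B3 = {4, 8}  B4 = {2, 6}  B5 = {2, 5}  B6 = {3, 8}  B7 = {1, 7}
Tree: B1–B2, B2–B3, B1–B4, B1–B5, B3–B6, B2–B7

Each bag holds 2 vertices, so the decomposition has width 1, which upper-bounds the treewidth. Any graph with an edge has treewidth ≥ 1, and G has the edge 4–2. Hence tw(G) = 1 exactly.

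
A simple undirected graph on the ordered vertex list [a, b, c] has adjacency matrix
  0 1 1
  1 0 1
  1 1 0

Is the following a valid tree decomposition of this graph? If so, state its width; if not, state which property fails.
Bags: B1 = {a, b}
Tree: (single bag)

A tree decomposition must satisfy three properties: every vertex lies in some bag; for every edge, both endpoints lie together in some bag; and for every vertex, the bags containing it form a connected subtree. Here vertex c appears in no bag, so the decomposition is invalid.

No — vertex c appears in no bag.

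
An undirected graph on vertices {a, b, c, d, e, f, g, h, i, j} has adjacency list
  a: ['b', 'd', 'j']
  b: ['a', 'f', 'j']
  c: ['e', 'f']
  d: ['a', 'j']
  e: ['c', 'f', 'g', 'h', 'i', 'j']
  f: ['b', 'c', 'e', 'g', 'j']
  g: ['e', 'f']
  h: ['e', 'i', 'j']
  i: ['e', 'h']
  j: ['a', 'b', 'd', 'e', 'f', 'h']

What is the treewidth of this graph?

A width-2 tree decomposition is:
Bags: B1 = {b, f, j}  B2 = {a, b, j}  B3 = {e, f, j}  B4 = {a, d, j}  B5 = {c, e, f}  B6 = {e, f, g}  B7 = {e, h, j}  B8 = {e, h, i}
Tree: B1–B2, B1–B3, B2–B4, B3–B5, B5–B6, B3–B7, B7–B8
Every bag has size at most 3, so the width is 3 − 1 = 2 and tw(G) ≤ 2. On the other hand G contains the 3-clique {e, f, g}. A clique must lie in a single bag of any decomposition, so no decomposition can have width below 2. Therefore the treewidth is 2.

2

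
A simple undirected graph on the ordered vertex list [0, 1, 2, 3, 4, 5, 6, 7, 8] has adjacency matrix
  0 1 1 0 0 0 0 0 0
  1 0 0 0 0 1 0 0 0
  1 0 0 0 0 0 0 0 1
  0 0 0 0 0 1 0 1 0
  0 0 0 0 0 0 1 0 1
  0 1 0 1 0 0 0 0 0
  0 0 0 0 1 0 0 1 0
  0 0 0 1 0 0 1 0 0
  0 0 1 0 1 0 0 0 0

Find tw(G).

A width-2 tree decomposition is:
Bags: B1 = {0, 1, 2}  B2 = {1, 2, 8}  B3 = {1, 4, 8}  B4 = {1, 4, 6}  B5 = {1, 6, 7}  B6 = {1, 3, 7}  B7 = {1, 3, 5}
Tree: B1–B2, B2–B3, B3–B4, B4–B5, B5–B6, B6–B7
Every bag has size at most 3, so the width is 3 − 1 = 2 and tw(G) ≤ 2. The edges 1–0–2–8–4–6–7–3–5–1 form a cycle, so G is not a tree and its treewidth is at least 2. Hence tw(G) = 2 exactly.

2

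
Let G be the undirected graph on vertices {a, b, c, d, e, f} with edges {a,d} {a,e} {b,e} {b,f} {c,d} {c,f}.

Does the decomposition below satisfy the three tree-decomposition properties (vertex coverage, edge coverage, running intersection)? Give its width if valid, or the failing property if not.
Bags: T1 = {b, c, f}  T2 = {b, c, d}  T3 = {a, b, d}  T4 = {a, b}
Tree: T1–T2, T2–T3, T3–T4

No — vertex e appears in no bag.

A tree decomposition must satisfy three properties: every vertex lies in some bag; for every edge, both endpoints lie together in some bag; and for every vertex, the bags containing it form a connected subtree. Here vertex e appears in no bag, so the decomposition is invalid.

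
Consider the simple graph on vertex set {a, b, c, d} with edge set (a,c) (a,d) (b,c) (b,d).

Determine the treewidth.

2

A width-2 tree decomposition is:
Bags: B1 = {a, c, d}  B2 = {b, c, d}
Tree: B1–B2
Each bag holds 3 vertices, so the decomposition has width 2, which upper-bounds the treewidth. For the lower bound, G contains the cycle d–a–c–b–d, so G is not a forest; only forests have treewidth ≤ 1, hence tw(G) ≥ 2. Combining the bounds, tw(G) = 2.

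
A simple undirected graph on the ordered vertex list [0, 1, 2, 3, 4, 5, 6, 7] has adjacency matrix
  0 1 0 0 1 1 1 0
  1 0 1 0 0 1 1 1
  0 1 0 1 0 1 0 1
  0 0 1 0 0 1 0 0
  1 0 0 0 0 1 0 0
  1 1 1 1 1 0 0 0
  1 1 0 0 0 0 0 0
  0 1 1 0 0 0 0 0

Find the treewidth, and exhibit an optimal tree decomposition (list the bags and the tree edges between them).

Treewidth 2.
One such decomposition:
Bags: B1 = {0, 1, 5}  B2 = {0, 4, 5}  B3 = {1, 2, 5}  B4 = {2, 3, 5}  B5 = {0, 1, 6}  B6 = {1, 2, 7}
Tree: B1–B2, B1–B3, B3–B4, B1–B5, B3–B6

Each bag holds 3 vertices, so the decomposition has width 2, which upper-bounds the treewidth. Conversely, {0, 1, 5} is a clique of size 3, and the vertices of any clique must share a bag in every tree decomposition; so some bag has ≥ 3 vertices and tw(G) ≥ 2. Combining the bounds, tw(G) = 2.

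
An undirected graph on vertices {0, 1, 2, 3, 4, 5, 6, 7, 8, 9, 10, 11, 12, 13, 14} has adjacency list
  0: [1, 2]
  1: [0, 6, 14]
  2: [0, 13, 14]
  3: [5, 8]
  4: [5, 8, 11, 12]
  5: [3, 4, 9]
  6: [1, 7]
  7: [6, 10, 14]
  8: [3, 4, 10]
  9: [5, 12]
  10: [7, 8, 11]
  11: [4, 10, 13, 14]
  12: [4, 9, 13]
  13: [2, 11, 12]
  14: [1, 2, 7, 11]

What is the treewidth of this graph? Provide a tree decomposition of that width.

Every bag has size at most 4, so the width is 4 − 1 = 3 and tw(G) ≤ 3. For the lower bound: the 4 vertex sets {3,5,9}, {12}, {4}, {8,10,11,13} are disjoint, each induces a connected subgraph, and every pair is joined by at least one edge of G. Contracting each set to a single vertex therefore yields K_{4} as a minor, and since treewidth is minor-monotone, tw(G) ≥ tw(K_{4}) = 3. The upper and lower bounds meet at 3, so that is the treewidth.

Treewidth 3.
Bags: B1 = {3, 5, 9, 12}  B2 = {3, 4, 5, 12}  B3 = {3, 4, 8, 12}  B4 = {4, 8, 12, 13}  B5 = {4, 8, 11, 13}  B6 = {8, 10, 11, 13}  B7 = {2, 10, 11, 13}  B8 = {2, 10, 11, 14}  B9 = {2, 7, 10, 14}  B10 = {0, 2, 7, 14}  B11 = {0, 1, 7, 14}  B12 = {0, 1, 6, 7}
Tree: B1–B2, B2–B3, B3–B4, B4–B5, B5–B6, B6–B7, B7–B8, B8–B9, B9–B10, B10–B11, B11–B12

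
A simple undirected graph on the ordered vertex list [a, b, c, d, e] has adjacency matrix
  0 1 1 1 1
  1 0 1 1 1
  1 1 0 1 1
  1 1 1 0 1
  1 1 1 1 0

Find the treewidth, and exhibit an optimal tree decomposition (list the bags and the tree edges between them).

Treewidth 4.
Bags: B1 = {a, b, c, d, e}
Tree: (single bag)

With just one bag of size 5, the width is 5 − 1 = 4, so tw(G) ≤ 4. Conversely, {a, b, c, d, e} is a clique of size 5, and the vertices of any clique must share a bag in every tree decomposition; so some bag has ≥ 5 vertices and tw(G) ≥ 4. Therefore the treewidth is 4.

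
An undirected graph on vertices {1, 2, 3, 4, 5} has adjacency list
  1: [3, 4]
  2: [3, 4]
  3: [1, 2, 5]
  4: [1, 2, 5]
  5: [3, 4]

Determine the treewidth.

A width-2 tree decomposition is:
Bags: B1 = {3, 4, 5}  B2 = {1, 3, 4}  B3 = {2, 3, 4}
Tree: B1–B2, B2–B3
The largest bag has 3 vertices, giving width 2; this decomposition certifies tw(G) ≤ 2. For the lower bound, G contains the cycle 3–5–4–1–3, so G is not a forest; only forests have treewidth ≤ 1, hence tw(G) ≥ 2. Hence tw(G) = 2 exactly.

2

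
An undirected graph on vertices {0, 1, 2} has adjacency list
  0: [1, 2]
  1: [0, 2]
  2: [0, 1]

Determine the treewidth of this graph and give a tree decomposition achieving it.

A single bag containing all 3 vertices is trivially a valid decomposition of width 2. Conversely, {0, 1, 2} is a clique of size 3, and the vertices of any clique must share a bag in every tree decomposition; so some bag has ≥ 3 vertices and tw(G) ≥ 2. Combining the bounds, tw(G) = 2.

Treewidth 2.
One optimal decomposition is:
Bags: B1 = {0, 1, 2}
Tree: (single bag)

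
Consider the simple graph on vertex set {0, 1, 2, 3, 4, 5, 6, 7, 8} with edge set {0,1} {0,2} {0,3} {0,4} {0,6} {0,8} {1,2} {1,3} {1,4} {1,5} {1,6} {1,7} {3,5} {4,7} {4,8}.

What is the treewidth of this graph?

A width-2 tree decomposition is:
Bags: B1 = {0, 1, 6}  B2 = {0, 1, 3}  B3 = {0, 1, 4}  B4 = {1, 3, 5}  B5 = {0, 1, 2}  B6 = {0, 4, 8}  B7 = {1, 4, 7}
Tree: B1–B2, B2–B3, B2–B4, B2–B5, B3–B6, B3–B7
Every bag has size at most 3, so the width is 3 − 1 = 2 and tw(G) ≤ 2. Conversely, {0, 4, 8} is a clique of size 3, and the vertices of any clique must share a bag in every tree decomposition; so some bag has ≥ 3 vertices and tw(G) ≥ 2. Hence tw(G) = 2 exactly.

2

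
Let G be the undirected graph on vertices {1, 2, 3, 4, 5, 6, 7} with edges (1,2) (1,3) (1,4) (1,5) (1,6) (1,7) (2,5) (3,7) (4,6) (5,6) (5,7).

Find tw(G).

2

A width-2 tree decomposition is:
Bags: B1 = {1, 5, 7}  B2 = {1, 5, 6}  B3 = {1, 2, 5}  B4 = {1, 4, 6}  B5 = {1, 3, 7}
Tree: B1–B2, B1–B3, B2–B4, B1–B5
Each bag holds 3 vertices, so the decomposition has width 2, which upper-bounds the treewidth. On the other hand G contains the 3-clique {1, 3, 7}. A clique must lie in a single bag of any decomposition, so no decomposition can have width below 2. Combining the bounds, tw(G) = 2.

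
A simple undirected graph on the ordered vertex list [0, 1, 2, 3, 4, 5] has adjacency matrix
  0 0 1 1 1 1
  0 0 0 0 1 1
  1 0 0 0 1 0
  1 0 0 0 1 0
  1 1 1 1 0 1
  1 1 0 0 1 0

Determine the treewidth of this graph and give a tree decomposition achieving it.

The largest bag has 3 vertices, giving width 2; this decomposition certifies tw(G) ≤ 2. Conversely, {0, 2, 4} is a clique of size 3, and the vertices of any clique must share a bag in every tree decomposition; so some bag has ≥ 3 vertices and tw(G) ≥ 2. The upper and lower bounds meet at 2, so that is the treewidth.

Treewidth 2.
One such decomposition:
Bags: B1 = {0, 4, 5}  B2 = {0, 3, 4}  B3 = {1, 4, 5}  B4 = {0, 2, 4}
Tree: B1–B2, B1–B3, B1–B4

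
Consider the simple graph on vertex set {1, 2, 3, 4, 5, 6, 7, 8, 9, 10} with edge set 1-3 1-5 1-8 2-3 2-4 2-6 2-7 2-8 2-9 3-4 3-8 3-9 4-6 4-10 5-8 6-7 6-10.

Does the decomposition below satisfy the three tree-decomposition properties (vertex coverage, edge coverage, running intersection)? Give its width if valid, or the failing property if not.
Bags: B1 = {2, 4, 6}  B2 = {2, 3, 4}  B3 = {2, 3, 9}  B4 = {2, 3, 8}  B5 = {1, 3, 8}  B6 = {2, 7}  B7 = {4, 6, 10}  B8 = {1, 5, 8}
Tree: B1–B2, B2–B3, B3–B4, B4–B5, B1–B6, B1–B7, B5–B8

No — edge (6,7) lies in no bag.

A tree decomposition must satisfy three properties: every vertex lies in some bag; for every edge, both endpoints lie together in some bag; and for every vertex, the bags containing it form a connected subtree. Here edge (6,7) lies in no bag, so the decomposition is invalid.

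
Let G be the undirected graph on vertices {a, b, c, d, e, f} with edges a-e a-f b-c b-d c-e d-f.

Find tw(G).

A width-2 tree decomposition is:
Bags: B1 = {a, c, e}  B2 = {a, c, f}  B3 = {c, d, f}  B4 = {b, c, d}
Tree: B1–B2, B2–B3, B3–B4
Every bag has size at most 3, so the width is 3 − 1 = 2 and tw(G) ≤ 2. Since c–e–a–f–d–b–c is a cycle in G, G is not acyclic. Forests are exactly the graphs of treewidth ≤ 1, so tw(G) ≥ 2. The upper and lower bounds meet at 2, so that is the treewidth.

2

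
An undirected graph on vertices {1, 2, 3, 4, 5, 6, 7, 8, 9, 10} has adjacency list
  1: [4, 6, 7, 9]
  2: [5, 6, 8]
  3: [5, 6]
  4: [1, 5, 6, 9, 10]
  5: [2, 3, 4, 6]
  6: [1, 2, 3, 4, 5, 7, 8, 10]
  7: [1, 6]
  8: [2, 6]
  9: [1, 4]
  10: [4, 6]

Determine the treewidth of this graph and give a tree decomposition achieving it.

Each bag holds 3 vertices, so the decomposition has width 2, which upper-bounds the treewidth. Conversely, {1, 4, 9} is a clique of size 3, and the vertices of any clique must share a bag in every tree decomposition; so some bag has ≥ 3 vertices and tw(G) ≥ 2. The upper and lower bounds meet at 2, so that is the treewidth.

Treewidth 2.
Bags: B1 = {1, 4, 6}  B2 = {4, 6, 10}  B3 = {4, 5, 6}  B4 = {3, 5, 6}  B5 = {2, 5, 6}  B6 = {1, 6, 7}  B7 = {2, 6, 8}  B8 = {1, 4, 9}
Tree: B1–B2, B2–B3, B3–B4, B4–B5, B1–B6, B5–B7, B1–B8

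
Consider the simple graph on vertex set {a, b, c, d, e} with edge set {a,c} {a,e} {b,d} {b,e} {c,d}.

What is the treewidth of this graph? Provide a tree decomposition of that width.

Each bag holds 3 vertices, so the decomposition has width 2, which upper-bounds the treewidth. For the lower bound, G contains the cycle a–e–b–d–c–a, so G is not a forest; only forests have treewidth ≤ 1, hence tw(G) ≥ 2. The upper and lower bounds meet at 2, so that is the treewidth.

Treewidth 2.
One such decomposition:
Bags: B1 = {a, b, e}  B2 = {a, b, d}  B3 = {a, c, d}
Tree: B1–B2, B2–B3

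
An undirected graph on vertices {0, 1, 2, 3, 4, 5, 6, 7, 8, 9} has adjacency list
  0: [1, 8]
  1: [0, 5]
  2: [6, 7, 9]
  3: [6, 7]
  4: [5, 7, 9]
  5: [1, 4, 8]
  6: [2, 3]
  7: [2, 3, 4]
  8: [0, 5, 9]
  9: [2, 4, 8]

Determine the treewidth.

2

A width-2 tree decomposition is:
Bags: B1 = {2, 3, 6}  B2 = {2, 3, 7}  B3 = {2, 7, 9}  B4 = {4, 7, 9}  B5 = {4, 8, 9}  B6 = {4, 5, 8}  B7 = {0, 5, 8}  B8 = {0, 1, 5}
Tree: B1–B2, B2–B3, B3–B4, B4–B5, B5–B6, B6–B7, B7–B8
Each bag holds 3 vertices, so the decomposition has width 2, which upper-bounds the treewidth. Since 6–3–7–2–6 is a cycle in G, G is not acyclic. Forests are exactly the graphs of treewidth ≤ 1, so tw(G) ≥ 2. Therefore the treewidth is 2.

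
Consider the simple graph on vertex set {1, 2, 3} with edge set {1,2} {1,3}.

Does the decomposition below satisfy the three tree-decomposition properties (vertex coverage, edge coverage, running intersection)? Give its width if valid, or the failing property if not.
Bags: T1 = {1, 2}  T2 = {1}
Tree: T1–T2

No — vertex 3 appears in no bag.

A tree decomposition must satisfy three properties: every vertex lies in some bag; for every edge, both endpoints lie together in some bag; and for every vertex, the bags containing it form a connected subtree. Here vertex 3 appears in no bag, so the decomposition is invalid.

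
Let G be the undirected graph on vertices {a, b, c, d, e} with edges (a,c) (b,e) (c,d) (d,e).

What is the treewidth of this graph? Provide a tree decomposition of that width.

Every bag has size at most 2, so the width is 2 − 1 = 1 and tw(G) ≤ 1. Any graph with an edge has treewidth ≥ 1, and G has the edge b–e. Hence tw(G) = 1 exactly.

Treewidth 1.
One optimal decomposition is:
Bags: B1 = {b, e}  B2 = {d, e}  B3 = {c, d}  B4 = {a, c}
Tree: B1–B2, B2–B3, B3–B4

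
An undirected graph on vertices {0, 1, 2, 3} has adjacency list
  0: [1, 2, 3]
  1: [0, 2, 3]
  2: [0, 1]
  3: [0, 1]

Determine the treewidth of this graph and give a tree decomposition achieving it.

Treewidth 2.
One optimal decomposition is:
Bags: B1 = {0, 1, 2}  B2 = {0, 1, 3}
Tree: B1–B2

The largest bag has 3 vertices, giving width 2; this decomposition certifies tw(G) ≤ 2. On the other hand G contains the 3-clique {0, 1, 2}. A clique must lie in a single bag of any decomposition, so no decomposition can have width below 2. The upper and lower bounds meet at 2, so that is the treewidth.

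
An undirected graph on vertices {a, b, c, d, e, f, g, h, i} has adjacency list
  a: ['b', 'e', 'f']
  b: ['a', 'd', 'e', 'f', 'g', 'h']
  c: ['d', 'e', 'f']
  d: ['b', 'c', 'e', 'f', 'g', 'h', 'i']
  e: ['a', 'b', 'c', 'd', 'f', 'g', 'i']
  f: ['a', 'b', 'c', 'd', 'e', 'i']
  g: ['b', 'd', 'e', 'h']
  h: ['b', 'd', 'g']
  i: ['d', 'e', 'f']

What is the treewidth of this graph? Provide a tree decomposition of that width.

The largest bag has 4 vertices, giving width 3; this decomposition certifies tw(G) ≤ 3. Conversely, {b, d, e, g} is a clique of size 4, and the vertices of any clique must share a bag in every tree decomposition; so some bag has ≥ 4 vertices and tw(G) ≥ 3. Combining the bounds, tw(G) = 3.

Treewidth 3.
One optimal decomposition is:
Bags: B1 = {b, d, e, g}  B2 = {b, d, g, h}  B3 = {b, d, e, f}  B4 = {c, d, e, f}  B5 = {a, b, e, f}  B6 = {d, e, f, i}
Tree: B1–B2, B1–B3, B3–B4, B3–B5, B3–B6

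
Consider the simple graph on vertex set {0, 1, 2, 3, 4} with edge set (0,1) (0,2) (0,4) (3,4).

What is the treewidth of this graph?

A width-1 tree decomposition is:
Bags: B1 = {0, 2}  B2 = {0, 1}  B3 = {0, 4}  B4 = {3, 4}
Tree: B1–B2, B2–B3, B3–B4
The largest bag has 2 vertices, giving width 1; this decomposition certifies tw(G) ≤ 1. Since G has at least one edge (e.g. 2–0), it is not an edgeless graph, so tw(G) ≥ 1. Therefore the treewidth is 1.

1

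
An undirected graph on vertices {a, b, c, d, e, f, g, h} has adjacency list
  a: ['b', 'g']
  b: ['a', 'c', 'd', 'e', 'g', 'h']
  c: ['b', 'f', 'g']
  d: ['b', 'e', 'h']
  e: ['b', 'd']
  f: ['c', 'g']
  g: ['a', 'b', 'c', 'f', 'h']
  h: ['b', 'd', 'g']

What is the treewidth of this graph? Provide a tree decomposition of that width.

Every bag has size at most 3, so the width is 3 − 1 = 2 and tw(G) ≤ 2. For the lower bound, the 3 vertices {c, f, g} are pairwise adjacent, and any tree decomposition puts a clique entirely inside one bag — forcing width ≥ 2. Combining the bounds, tw(G) = 2.

Treewidth 2.
One such decomposition:
Bags: B1 = {b, c, g}  B2 = {a, b, g}  B3 = {b, g, h}  B4 = {b, d, h}  B5 = {b, d, e}  B6 = {c, f, g}
Tree: B1–B2, B2–B3, B3–B4, B4–B5, B1–B6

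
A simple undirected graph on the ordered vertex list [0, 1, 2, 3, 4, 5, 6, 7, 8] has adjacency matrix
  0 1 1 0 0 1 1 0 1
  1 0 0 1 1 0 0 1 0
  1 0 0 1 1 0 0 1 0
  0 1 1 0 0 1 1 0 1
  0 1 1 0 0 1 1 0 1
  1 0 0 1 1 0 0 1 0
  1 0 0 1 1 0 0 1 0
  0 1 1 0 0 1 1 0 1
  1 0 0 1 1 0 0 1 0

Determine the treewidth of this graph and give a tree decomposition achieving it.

Treewidth 4.
Bags: B1 = {0, 2, 3, 4, 7}  B2 = {0, 3, 4, 7, 8}  B3 = {0, 1, 3, 4, 7}  B4 = {0, 3, 4, 5, 7}  B5 = {0, 3, 4, 6, 7}
Tree: B1–B2, B2–B3, B3–B4, B4–B5

Each bag holds 5 vertices, so the decomposition has width 4, which upper-bounds the treewidth. For the lower bound: the 5 vertex sets {2,7}, {3,8}, {0,1}, {4}, {5} are disjoint, each induces a connected subgraph, and every pair is joined by at least one edge of G. Contracting each set to a single vertex therefore yields K_{5} as a minor, and since treewidth is minor-monotone, tw(G) ≥ tw(K_{5}) = 4. Hence tw(G) = 4 exactly.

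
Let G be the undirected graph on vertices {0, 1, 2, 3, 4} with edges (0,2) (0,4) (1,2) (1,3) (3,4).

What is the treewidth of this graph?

A width-2 tree decomposition is:
Bags: B1 = {1, 2, 3}  B2 = {2, 3, 4}  B3 = {0, 2, 4}
Tree: B1–B2, B2–B3
Each bag holds 3 vertices, so the decomposition has width 2, which upper-bounds the treewidth. Since 2–1–3–4–0–2 is a cycle in G, G is not acyclic. Forests are exactly the graphs of treewidth ≤ 1, so tw(G) ≥ 2. Combining the bounds, tw(G) = 2.

2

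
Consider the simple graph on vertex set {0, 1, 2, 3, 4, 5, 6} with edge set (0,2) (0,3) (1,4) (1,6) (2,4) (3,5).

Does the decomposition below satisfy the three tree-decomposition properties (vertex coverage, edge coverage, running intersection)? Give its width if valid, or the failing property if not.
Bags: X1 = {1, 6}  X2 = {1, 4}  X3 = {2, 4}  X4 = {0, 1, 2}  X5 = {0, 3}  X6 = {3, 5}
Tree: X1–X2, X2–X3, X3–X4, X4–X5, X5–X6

A tree decomposition must satisfy three properties: every vertex lies in some bag; for every edge, both endpoints lie together in some bag; and for every vertex, the bags containing it form a connected subtree. Here bags containing vertex 1 are not connected in the tree, so the decomposition is invalid.

No — bags containing vertex 1 are not connected in the tree.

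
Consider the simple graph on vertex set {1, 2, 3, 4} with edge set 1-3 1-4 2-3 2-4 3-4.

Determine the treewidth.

2

A width-2 tree decomposition is:
Bags: B1 = {1, 3, 4}  B2 = {2, 3, 4}
Tree: B1–B2
Each bag holds 3 vertices, so the decomposition has width 2, which upper-bounds the treewidth. On the other hand G contains the 3-clique {1, 3, 4}. A clique must lie in a single bag of any decomposition, so no decomposition can have width below 2. The upper and lower bounds meet at 2, so that is the treewidth.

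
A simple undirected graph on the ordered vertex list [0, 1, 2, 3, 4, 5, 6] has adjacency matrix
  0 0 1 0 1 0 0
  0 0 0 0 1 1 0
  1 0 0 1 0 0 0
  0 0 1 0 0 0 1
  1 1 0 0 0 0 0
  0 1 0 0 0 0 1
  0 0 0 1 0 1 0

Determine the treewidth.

2

A width-2 tree decomposition is:
Bags: B1 = {0, 2, 4}  B2 = {2, 3, 4}  B3 = {3, 4, 6}  B4 = {4, 5, 6}  B5 = {1, 4, 5}
Tree: B1–B2, B2–B3, B3–B4, B4–B5
The largest bag has 3 vertices, giving width 2; this decomposition certifies tw(G) ≤ 2. The edges 4–0–2–3–6–5–1–4 form a cycle, so G is not a tree and its treewidth is at least 2. The upper and lower bounds meet at 2, so that is the treewidth.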